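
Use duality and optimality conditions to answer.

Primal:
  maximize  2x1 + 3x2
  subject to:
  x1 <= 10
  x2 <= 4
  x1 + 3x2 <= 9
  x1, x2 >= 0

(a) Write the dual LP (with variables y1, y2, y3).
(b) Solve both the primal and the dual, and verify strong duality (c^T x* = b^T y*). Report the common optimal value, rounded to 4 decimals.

The standard primal-dual pair for 'max c^T x s.t. A x <= b, x >= 0' is:
  Dual:  min b^T y  s.t.  A^T y >= c,  y >= 0.

So the dual LP is:
  minimize  10y1 + 4y2 + 9y3
  subject to:
    y1 + y3 >= 2
    y2 + 3y3 >= 3
    y1, y2, y3 >= 0

Solving the primal: x* = (9, 0).
  primal value c^T x* = 18.
Solving the dual: y* = (0, 0, 2).
  dual value b^T y* = 18.
Strong duality: c^T x* = b^T y*. Confirmed.

18


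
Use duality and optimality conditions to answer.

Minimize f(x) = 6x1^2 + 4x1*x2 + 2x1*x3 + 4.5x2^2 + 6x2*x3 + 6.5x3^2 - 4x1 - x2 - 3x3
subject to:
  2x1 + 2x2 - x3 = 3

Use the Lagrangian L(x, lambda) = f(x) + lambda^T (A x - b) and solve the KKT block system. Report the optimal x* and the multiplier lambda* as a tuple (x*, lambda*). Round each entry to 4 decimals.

Form the Lagrangian:
  L(x, lambda) = (1/2) x^T Q x + c^T x + lambda^T (A x - b)
Stationarity (grad_x L = 0): Q x + c + A^T lambda = 0.
Primal feasibility: A x = b.

This gives the KKT block system:
  [ Q   A^T ] [ x     ]   [-c ]
  [ A    0  ] [ lambda ] = [ b ]

Solving the linear system:
  x*      = (0.6132, 0.6923, -0.3889)
  lambda* = (-2.6752)
  f(x*)   = 3.0235

x* = (0.6132, 0.6923, -0.3889), lambda* = (-2.6752)


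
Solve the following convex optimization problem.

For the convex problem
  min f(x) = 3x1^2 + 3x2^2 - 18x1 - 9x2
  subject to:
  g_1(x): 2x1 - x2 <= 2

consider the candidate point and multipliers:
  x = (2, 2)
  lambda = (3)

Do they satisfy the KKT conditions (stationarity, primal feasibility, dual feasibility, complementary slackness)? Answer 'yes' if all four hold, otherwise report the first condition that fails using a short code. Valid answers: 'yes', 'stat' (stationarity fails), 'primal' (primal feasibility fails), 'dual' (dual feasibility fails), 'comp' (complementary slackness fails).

Gradient of f: grad f(x) = Q x + c = (-6, 3)
Constraint values g_i(x) = a_i^T x - b_i:
  g_1((2, 2)) = 0
Stationarity residual: grad f(x) + sum_i lambda_i a_i = (0, 0)
  -> stationarity OK
Primal feasibility (all g_i <= 0): OK
Dual feasibility (all lambda_i >= 0): OK
Complementary slackness (lambda_i * g_i(x) = 0 for all i): OK

Verdict: yes, KKT holds.

yes


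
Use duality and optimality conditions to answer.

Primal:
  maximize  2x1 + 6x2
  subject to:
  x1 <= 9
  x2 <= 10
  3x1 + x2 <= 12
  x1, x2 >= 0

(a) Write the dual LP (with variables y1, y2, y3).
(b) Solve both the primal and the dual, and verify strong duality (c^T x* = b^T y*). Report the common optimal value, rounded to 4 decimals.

The standard primal-dual pair for 'max c^T x s.t. A x <= b, x >= 0' is:
  Dual:  min b^T y  s.t.  A^T y >= c,  y >= 0.

So the dual LP is:
  minimize  9y1 + 10y2 + 12y3
  subject to:
    y1 + 3y3 >= 2
    y2 + y3 >= 6
    y1, y2, y3 >= 0

Solving the primal: x* = (0.6667, 10).
  primal value c^T x* = 61.3333.
Solving the dual: y* = (0, 5.3333, 0.6667).
  dual value b^T y* = 61.3333.
Strong duality: c^T x* = b^T y*. Confirmed.

61.3333


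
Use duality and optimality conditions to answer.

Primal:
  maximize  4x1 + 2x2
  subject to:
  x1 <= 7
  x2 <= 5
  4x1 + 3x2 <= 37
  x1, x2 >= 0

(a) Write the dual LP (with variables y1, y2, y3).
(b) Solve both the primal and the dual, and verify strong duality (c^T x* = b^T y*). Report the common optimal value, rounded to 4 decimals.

The standard primal-dual pair for 'max c^T x s.t. A x <= b, x >= 0' is:
  Dual:  min b^T y  s.t.  A^T y >= c,  y >= 0.

So the dual LP is:
  minimize  7y1 + 5y2 + 37y3
  subject to:
    y1 + 4y3 >= 4
    y2 + 3y3 >= 2
    y1, y2, y3 >= 0

Solving the primal: x* = (7, 3).
  primal value c^T x* = 34.
Solving the dual: y* = (1.3333, 0, 0.6667).
  dual value b^T y* = 34.
Strong duality: c^T x* = b^T y*. Confirmed.

34


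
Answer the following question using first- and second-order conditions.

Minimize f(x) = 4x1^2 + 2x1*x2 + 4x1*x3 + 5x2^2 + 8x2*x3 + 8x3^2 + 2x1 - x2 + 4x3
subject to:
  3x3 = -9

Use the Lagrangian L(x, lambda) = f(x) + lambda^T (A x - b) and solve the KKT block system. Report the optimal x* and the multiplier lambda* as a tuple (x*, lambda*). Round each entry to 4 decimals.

Form the Lagrangian:
  L(x, lambda) = (1/2) x^T Q x + c^T x + lambda^T (A x - b)
Stationarity (grad_x L = 0): Q x + c + A^T lambda = 0.
Primal feasibility: A x = b.

This gives the KKT block system:
  [ Q   A^T ] [ x     ]   [-c ]
  [ A    0  ] [ lambda ] = [ b ]

Solving the linear system:
  x*      = (0.6579, 2.3684, -3)
  lambda* = (7.4737)
  f(x*)   = 27.1053

x* = (0.6579, 2.3684, -3), lambda* = (7.4737)


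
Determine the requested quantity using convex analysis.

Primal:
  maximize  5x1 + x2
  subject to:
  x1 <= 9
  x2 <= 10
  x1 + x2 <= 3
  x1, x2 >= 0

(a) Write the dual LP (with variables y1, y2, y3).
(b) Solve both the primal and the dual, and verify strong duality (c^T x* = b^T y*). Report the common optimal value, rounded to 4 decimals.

The standard primal-dual pair for 'max c^T x s.t. A x <= b, x >= 0' is:
  Dual:  min b^T y  s.t.  A^T y >= c,  y >= 0.

So the dual LP is:
  minimize  9y1 + 10y2 + 3y3
  subject to:
    y1 + y3 >= 5
    y2 + y3 >= 1
    y1, y2, y3 >= 0

Solving the primal: x* = (3, 0).
  primal value c^T x* = 15.
Solving the dual: y* = (0, 0, 5).
  dual value b^T y* = 15.
Strong duality: c^T x* = b^T y*. Confirmed.

15


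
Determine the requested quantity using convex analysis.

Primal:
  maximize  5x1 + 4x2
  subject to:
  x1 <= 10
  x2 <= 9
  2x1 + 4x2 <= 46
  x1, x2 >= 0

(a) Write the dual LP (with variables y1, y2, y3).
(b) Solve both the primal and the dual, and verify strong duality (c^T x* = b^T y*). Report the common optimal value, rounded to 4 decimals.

The standard primal-dual pair for 'max c^T x s.t. A x <= b, x >= 0' is:
  Dual:  min b^T y  s.t.  A^T y >= c,  y >= 0.

So the dual LP is:
  minimize  10y1 + 9y2 + 46y3
  subject to:
    y1 + 2y3 >= 5
    y2 + 4y3 >= 4
    y1, y2, y3 >= 0

Solving the primal: x* = (10, 6.5).
  primal value c^T x* = 76.
Solving the dual: y* = (3, 0, 1).
  dual value b^T y* = 76.
Strong duality: c^T x* = b^T y*. Confirmed.

76


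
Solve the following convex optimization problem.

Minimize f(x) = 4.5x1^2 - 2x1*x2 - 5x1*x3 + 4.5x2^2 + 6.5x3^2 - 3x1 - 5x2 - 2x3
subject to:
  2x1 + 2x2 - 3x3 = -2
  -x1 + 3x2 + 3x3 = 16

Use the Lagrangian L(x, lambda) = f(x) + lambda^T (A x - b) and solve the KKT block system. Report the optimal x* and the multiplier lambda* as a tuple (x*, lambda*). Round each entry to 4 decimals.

Form the Lagrangian:
  L(x, lambda) = (1/2) x^T Q x + c^T x + lambda^T (A x - b)
Stationarity (grad_x L = 0): Q x + c + A^T lambda = 0.
Primal feasibility: A x = b.

This gives the KKT block system:
  [ Q   A^T ] [ x     ]   [-c ]
  [ A    0  ] [ lambda ] = [ b ]

Solving the linear system:
  x*      = (1.0334, 2.5933, 3.0845)
  lambda* = (3.3316, -7.6455)
  f(x*)   = 53.3775

x* = (1.0334, 2.5933, 3.0845), lambda* = (3.3316, -7.6455)


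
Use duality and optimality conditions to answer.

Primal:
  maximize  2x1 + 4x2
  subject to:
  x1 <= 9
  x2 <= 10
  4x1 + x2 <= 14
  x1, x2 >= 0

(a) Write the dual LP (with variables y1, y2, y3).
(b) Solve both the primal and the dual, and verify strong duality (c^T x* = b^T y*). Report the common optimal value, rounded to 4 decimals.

The standard primal-dual pair for 'max c^T x s.t. A x <= b, x >= 0' is:
  Dual:  min b^T y  s.t.  A^T y >= c,  y >= 0.

So the dual LP is:
  minimize  9y1 + 10y2 + 14y3
  subject to:
    y1 + 4y3 >= 2
    y2 + y3 >= 4
    y1, y2, y3 >= 0

Solving the primal: x* = (1, 10).
  primal value c^T x* = 42.
Solving the dual: y* = (0, 3.5, 0.5).
  dual value b^T y* = 42.
Strong duality: c^T x* = b^T y*. Confirmed.

42


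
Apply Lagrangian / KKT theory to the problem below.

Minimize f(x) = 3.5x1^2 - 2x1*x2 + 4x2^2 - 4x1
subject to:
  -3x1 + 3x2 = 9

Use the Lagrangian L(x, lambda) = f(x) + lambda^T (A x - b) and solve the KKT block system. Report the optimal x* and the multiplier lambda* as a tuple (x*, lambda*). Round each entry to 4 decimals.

Form the Lagrangian:
  L(x, lambda) = (1/2) x^T Q x + c^T x + lambda^T (A x - b)
Stationarity (grad_x L = 0): Q x + c + A^T lambda = 0.
Primal feasibility: A x = b.

This gives the KKT block system:
  [ Q   A^T ] [ x     ]   [-c ]
  [ A    0  ] [ lambda ] = [ b ]

Solving the linear system:
  x*      = (-1.2727, 1.7273)
  lambda* = (-5.4545)
  f(x*)   = 27.0909

x* = (-1.2727, 1.7273), lambda* = (-5.4545)


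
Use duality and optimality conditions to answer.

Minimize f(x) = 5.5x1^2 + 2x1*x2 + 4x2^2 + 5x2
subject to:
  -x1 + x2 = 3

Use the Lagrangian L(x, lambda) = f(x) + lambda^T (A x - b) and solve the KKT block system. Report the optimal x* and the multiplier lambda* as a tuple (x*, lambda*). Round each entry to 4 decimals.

Form the Lagrangian:
  L(x, lambda) = (1/2) x^T Q x + c^T x + lambda^T (A x - b)
Stationarity (grad_x L = 0): Q x + c + A^T lambda = 0.
Primal feasibility: A x = b.

This gives the KKT block system:
  [ Q   A^T ] [ x     ]   [-c ]
  [ A    0  ] [ lambda ] = [ b ]

Solving the linear system:
  x*      = (-1.5217, 1.4783)
  lambda* = (-13.7826)
  f(x*)   = 24.3696

x* = (-1.5217, 1.4783), lambda* = (-13.7826)


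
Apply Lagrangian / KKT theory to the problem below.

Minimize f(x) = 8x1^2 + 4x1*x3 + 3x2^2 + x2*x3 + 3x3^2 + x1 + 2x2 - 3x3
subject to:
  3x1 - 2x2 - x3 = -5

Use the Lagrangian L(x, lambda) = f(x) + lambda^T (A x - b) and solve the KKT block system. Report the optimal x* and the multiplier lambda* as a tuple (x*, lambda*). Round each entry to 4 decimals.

Form the Lagrangian:
  L(x, lambda) = (1/2) x^T Q x + c^T x + lambda^T (A x - b)
Stationarity (grad_x L = 0): Q x + c + A^T lambda = 0.
Primal feasibility: A x = b.

This gives the KKT block system:
  [ Q   A^T ] [ x     ]   [-c ]
  [ A    0  ] [ lambda ] = [ b ]

Solving the linear system:
  x*      = (-0.9502, 0.3093, 1.5308)
  lambda* = (2.6933)
  f(x*)   = 4.2713

x* = (-0.9502, 0.3093, 1.5308), lambda* = (2.6933)


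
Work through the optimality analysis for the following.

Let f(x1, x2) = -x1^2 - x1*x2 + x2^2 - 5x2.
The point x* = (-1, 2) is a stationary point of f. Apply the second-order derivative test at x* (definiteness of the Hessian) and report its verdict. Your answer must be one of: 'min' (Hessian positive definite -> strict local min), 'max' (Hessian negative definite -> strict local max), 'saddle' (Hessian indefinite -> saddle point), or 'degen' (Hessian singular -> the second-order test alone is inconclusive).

Compute the Hessian H = grad^2 f:
  H = [[-2, -1], [-1, 2]]
Verify stationarity: grad f(x*) = H x* + g = (0, 0).
Eigenvalues of H: -2.2361, 2.2361.
Eigenvalues have mixed signs, so H is indefinite -> x* is a saddle point.

saddle


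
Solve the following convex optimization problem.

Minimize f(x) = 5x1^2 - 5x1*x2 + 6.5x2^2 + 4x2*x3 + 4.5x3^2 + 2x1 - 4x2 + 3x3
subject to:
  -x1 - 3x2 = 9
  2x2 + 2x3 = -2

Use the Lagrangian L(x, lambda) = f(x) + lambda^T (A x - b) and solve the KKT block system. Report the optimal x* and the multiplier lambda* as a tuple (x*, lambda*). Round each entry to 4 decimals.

Form the Lagrangian:
  L(x, lambda) = (1/2) x^T Q x + c^T x + lambda^T (A x - b)
Stationarity (grad_x L = 0): Q x + c + A^T lambda = 0.
Primal feasibility: A x = b.

This gives the KKT block system:
  [ Q   A^T ] [ x     ]   [-c ]
  [ A    0  ] [ lambda ] = [ b ]

Solving the linear system:
  x*      = (-2.1269, -2.291, 1.291)
  lambda* = (-7.8134, -2.7276)
  f(x*)   = 36.8246

x* = (-2.1269, -2.291, 1.291), lambda* = (-7.8134, -2.7276)


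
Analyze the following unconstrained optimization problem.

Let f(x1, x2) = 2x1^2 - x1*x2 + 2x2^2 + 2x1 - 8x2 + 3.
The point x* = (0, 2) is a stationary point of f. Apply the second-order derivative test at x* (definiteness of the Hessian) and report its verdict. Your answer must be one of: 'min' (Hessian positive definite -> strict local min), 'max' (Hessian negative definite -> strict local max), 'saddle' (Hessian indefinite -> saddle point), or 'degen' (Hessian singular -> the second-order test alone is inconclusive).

Compute the Hessian H = grad^2 f:
  H = [[4, -1], [-1, 4]]
Verify stationarity: grad f(x*) = H x* + g = (0, 0).
Eigenvalues of H: 3, 5.
Both eigenvalues > 0, so H is positive definite -> x* is a strict local min.

min


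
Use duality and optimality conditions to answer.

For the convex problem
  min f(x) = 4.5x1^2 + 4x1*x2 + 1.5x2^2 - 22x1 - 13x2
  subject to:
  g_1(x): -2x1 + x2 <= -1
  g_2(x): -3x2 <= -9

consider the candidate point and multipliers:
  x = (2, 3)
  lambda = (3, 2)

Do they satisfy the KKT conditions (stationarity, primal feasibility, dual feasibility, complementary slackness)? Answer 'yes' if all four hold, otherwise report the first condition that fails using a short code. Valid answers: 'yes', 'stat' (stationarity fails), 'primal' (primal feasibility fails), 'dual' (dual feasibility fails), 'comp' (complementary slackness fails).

Gradient of f: grad f(x) = Q x + c = (8, 4)
Constraint values g_i(x) = a_i^T x - b_i:
  g_1((2, 3)) = 0
  g_2((2, 3)) = 0
Stationarity residual: grad f(x) + sum_i lambda_i a_i = (2, 1)
  -> stationarity FAILS
Primal feasibility (all g_i <= 0): OK
Dual feasibility (all lambda_i >= 0): OK
Complementary slackness (lambda_i * g_i(x) = 0 for all i): OK

Verdict: the first failing condition is stationarity -> stat.

stat


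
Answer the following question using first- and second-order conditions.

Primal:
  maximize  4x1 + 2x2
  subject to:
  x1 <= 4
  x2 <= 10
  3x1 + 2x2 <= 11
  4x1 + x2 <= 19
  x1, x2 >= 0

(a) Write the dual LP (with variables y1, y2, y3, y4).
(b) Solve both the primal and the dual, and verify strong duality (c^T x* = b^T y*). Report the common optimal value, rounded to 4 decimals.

The standard primal-dual pair for 'max c^T x s.t. A x <= b, x >= 0' is:
  Dual:  min b^T y  s.t.  A^T y >= c,  y >= 0.

So the dual LP is:
  minimize  4y1 + 10y2 + 11y3 + 19y4
  subject to:
    y1 + 3y3 + 4y4 >= 4
    y2 + 2y3 + y4 >= 2
    y1, y2, y3, y4 >= 0

Solving the primal: x* = (3.6667, 0).
  primal value c^T x* = 14.6667.
Solving the dual: y* = (0, 0, 1.3333, 0).
  dual value b^T y* = 14.6667.
Strong duality: c^T x* = b^T y*. Confirmed.

14.6667


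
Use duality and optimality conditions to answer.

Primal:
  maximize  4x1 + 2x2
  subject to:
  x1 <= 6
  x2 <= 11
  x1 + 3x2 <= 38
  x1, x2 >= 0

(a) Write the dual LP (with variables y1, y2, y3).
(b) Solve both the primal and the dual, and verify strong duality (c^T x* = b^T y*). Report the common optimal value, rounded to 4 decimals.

The standard primal-dual pair for 'max c^T x s.t. A x <= b, x >= 0' is:
  Dual:  min b^T y  s.t.  A^T y >= c,  y >= 0.

So the dual LP is:
  minimize  6y1 + 11y2 + 38y3
  subject to:
    y1 + y3 >= 4
    y2 + 3y3 >= 2
    y1, y2, y3 >= 0

Solving the primal: x* = (6, 10.6667).
  primal value c^T x* = 45.3333.
Solving the dual: y* = (3.3333, 0, 0.6667).
  dual value b^T y* = 45.3333.
Strong duality: c^T x* = b^T y*. Confirmed.

45.3333


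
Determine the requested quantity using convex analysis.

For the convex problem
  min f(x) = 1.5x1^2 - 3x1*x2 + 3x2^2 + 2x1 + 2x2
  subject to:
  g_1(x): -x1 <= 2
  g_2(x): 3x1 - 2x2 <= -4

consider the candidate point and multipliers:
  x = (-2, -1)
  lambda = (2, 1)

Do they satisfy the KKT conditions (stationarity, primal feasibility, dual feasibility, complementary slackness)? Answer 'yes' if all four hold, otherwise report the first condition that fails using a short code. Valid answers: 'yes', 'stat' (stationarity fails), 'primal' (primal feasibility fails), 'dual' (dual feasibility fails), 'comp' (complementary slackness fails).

Gradient of f: grad f(x) = Q x + c = (-1, 2)
Constraint values g_i(x) = a_i^T x - b_i:
  g_1((-2, -1)) = 0
  g_2((-2, -1)) = 0
Stationarity residual: grad f(x) + sum_i lambda_i a_i = (0, 0)
  -> stationarity OK
Primal feasibility (all g_i <= 0): OK
Dual feasibility (all lambda_i >= 0): OK
Complementary slackness (lambda_i * g_i(x) = 0 for all i): OK

Verdict: yes, KKT holds.

yes


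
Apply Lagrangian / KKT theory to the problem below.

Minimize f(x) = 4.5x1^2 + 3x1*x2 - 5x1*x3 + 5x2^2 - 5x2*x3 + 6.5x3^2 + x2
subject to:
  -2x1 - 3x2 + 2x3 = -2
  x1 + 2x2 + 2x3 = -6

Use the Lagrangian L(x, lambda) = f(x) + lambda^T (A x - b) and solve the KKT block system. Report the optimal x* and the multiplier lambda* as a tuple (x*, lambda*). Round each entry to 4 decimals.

Form the Lagrangian:
  L(x, lambda) = (1/2) x^T Q x + c^T x + lambda^T (A x - b)
Stationarity (grad_x L = 0): Q x + c + A^T lambda = 0.
Primal feasibility: A x = b.

This gives the KKT block system:
  [ Q   A^T ] [ x     ]   [-c ]
  [ A    0  ] [ lambda ] = [ b ]

Solving the linear system:
  x*      = (-0.4284, -0.543, -2.2428)
  lambda* = (5.9599, 6.1901)
  f(x*)   = 24.2589

x* = (-0.4284, -0.543, -2.2428), lambda* = (5.9599, 6.1901)


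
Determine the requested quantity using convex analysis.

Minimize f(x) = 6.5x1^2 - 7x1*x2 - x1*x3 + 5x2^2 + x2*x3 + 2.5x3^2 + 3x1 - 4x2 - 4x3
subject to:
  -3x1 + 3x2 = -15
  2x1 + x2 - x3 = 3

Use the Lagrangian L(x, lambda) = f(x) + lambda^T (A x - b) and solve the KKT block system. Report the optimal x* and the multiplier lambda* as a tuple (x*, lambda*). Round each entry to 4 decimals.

Form the Lagrangian:
  L(x, lambda) = (1/2) x^T Q x + c^T x + lambda^T (A x - b)
Stationarity (grad_x L = 0): Q x + c + A^T lambda = 0.
Primal feasibility: A x = b.

This gives the KKT block system:
  [ Q   A^T ] [ x     ]   [-c ]
  [ A    0  ] [ lambda ] = [ b ]

Solving the linear system:
  x*      = (3.0185, -1.9815, 1.0556)
  lambda* = (15.8704, -3.7222)
  f(x*)   = 130.9907

x* = (3.0185, -1.9815, 1.0556), lambda* = (15.8704, -3.7222)


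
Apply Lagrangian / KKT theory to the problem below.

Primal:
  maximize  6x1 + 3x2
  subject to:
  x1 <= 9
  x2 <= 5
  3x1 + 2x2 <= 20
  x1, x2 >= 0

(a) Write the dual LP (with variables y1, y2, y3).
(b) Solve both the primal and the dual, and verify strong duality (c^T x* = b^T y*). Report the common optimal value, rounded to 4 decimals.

The standard primal-dual pair for 'max c^T x s.t. A x <= b, x >= 0' is:
  Dual:  min b^T y  s.t.  A^T y >= c,  y >= 0.

So the dual LP is:
  minimize  9y1 + 5y2 + 20y3
  subject to:
    y1 + 3y3 >= 6
    y2 + 2y3 >= 3
    y1, y2, y3 >= 0

Solving the primal: x* = (6.6667, 0).
  primal value c^T x* = 40.
Solving the dual: y* = (0, 0, 2).
  dual value b^T y* = 40.
Strong duality: c^T x* = b^T y*. Confirmed.

40


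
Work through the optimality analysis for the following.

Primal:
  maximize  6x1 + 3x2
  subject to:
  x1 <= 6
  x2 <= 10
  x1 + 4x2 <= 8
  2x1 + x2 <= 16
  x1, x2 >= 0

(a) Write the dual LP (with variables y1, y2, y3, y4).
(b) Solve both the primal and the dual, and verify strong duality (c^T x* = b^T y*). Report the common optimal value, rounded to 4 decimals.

The standard primal-dual pair for 'max c^T x s.t. A x <= b, x >= 0' is:
  Dual:  min b^T y  s.t.  A^T y >= c,  y >= 0.

So the dual LP is:
  minimize  6y1 + 10y2 + 8y3 + 16y4
  subject to:
    y1 + y3 + 2y4 >= 6
    y2 + 4y3 + y4 >= 3
    y1, y2, y3, y4 >= 0

Solving the primal: x* = (6, 0.5).
  primal value c^T x* = 37.5.
Solving the dual: y* = (5.25, 0, 0.75, 0).
  dual value b^T y* = 37.5.
Strong duality: c^T x* = b^T y*. Confirmed.

37.5


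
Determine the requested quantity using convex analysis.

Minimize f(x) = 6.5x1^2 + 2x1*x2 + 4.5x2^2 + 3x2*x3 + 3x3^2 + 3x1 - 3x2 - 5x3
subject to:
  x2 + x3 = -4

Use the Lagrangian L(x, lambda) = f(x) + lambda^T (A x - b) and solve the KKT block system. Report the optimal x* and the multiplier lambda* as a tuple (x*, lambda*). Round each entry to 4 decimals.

Form the Lagrangian:
  L(x, lambda) = (1/2) x^T Q x + c^T x + lambda^T (A x - b)
Stationarity (grad_x L = 0): Q x + c + A^T lambda = 0.
Primal feasibility: A x = b.

This gives the KKT block system:
  [ Q   A^T ] [ x     ]   [-c ]
  [ A    0  ] [ lambda ] = [ b ]

Solving the linear system:
  x*      = (0.0088, -1.5575, -2.4425)
  lambda* = (24.3274)
  f(x*)   = 57.1106

x* = (0.0088, -1.5575, -2.4425), lambda* = (24.3274)


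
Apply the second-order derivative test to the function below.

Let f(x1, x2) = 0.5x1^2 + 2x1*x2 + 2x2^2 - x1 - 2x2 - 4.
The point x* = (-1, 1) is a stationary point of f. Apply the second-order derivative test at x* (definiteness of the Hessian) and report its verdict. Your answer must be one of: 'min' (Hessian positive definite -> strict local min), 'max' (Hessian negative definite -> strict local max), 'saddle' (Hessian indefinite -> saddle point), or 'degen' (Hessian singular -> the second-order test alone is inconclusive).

Compute the Hessian H = grad^2 f:
  H = [[1, 2], [2, 4]]
Verify stationarity: grad f(x*) = H x* + g = (0, 0).
Eigenvalues of H: 0, 5.
H has a zero eigenvalue (singular; positive semidefinite but not definite), so H is neither positive definite, negative definite, nor indefinite. The second-order test alone is inconclusive -> degen.
(Indeed, f is constant along the null direction of H through x*, so x* is not a strict local extremum.)

degen


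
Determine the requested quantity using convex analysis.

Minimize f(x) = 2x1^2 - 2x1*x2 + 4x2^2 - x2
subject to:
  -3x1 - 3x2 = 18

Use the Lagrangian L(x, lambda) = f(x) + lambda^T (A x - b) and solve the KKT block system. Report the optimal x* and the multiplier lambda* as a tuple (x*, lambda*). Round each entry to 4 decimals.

Form the Lagrangian:
  L(x, lambda) = (1/2) x^T Q x + c^T x + lambda^T (A x - b)
Stationarity (grad_x L = 0): Q x + c + A^T lambda = 0.
Primal feasibility: A x = b.

This gives the KKT block system:
  [ Q   A^T ] [ x     ]   [-c ]
  [ A    0  ] [ lambda ] = [ b ]

Solving the linear system:
  x*      = (-3.8125, -2.1875)
  lambda* = (-3.625)
  f(x*)   = 33.7188

x* = (-3.8125, -2.1875), lambda* = (-3.625)


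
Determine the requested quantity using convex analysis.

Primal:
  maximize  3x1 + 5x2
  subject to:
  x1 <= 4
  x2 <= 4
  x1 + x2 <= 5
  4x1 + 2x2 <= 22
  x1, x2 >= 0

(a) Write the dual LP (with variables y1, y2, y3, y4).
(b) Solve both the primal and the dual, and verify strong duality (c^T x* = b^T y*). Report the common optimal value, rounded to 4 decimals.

The standard primal-dual pair for 'max c^T x s.t. A x <= b, x >= 0' is:
  Dual:  min b^T y  s.t.  A^T y >= c,  y >= 0.

So the dual LP is:
  minimize  4y1 + 4y2 + 5y3 + 22y4
  subject to:
    y1 + y3 + 4y4 >= 3
    y2 + y3 + 2y4 >= 5
    y1, y2, y3, y4 >= 0

Solving the primal: x* = (1, 4).
  primal value c^T x* = 23.
Solving the dual: y* = (0, 2, 3, 0).
  dual value b^T y* = 23.
Strong duality: c^T x* = b^T y*. Confirmed.

23


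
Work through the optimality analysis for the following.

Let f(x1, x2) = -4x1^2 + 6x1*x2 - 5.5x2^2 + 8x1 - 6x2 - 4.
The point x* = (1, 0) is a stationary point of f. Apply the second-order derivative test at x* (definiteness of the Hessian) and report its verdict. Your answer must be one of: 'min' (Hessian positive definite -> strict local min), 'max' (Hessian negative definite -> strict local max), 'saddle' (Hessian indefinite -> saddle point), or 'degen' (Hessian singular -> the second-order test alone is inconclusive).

Compute the Hessian H = grad^2 f:
  H = [[-8, 6], [6, -11]]
Verify stationarity: grad f(x*) = H x* + g = (0, 0).
Eigenvalues of H: -15.6847, -3.3153.
Both eigenvalues < 0, so H is negative definite -> x* is a strict local max.

max


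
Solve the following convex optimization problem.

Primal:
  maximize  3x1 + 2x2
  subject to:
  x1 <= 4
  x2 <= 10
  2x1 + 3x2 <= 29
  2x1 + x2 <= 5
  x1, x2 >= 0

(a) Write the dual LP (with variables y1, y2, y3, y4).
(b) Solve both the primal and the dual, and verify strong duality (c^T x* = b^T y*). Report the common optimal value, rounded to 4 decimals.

The standard primal-dual pair for 'max c^T x s.t. A x <= b, x >= 0' is:
  Dual:  min b^T y  s.t.  A^T y >= c,  y >= 0.

So the dual LP is:
  minimize  4y1 + 10y2 + 29y3 + 5y4
  subject to:
    y1 + 2y3 + 2y4 >= 3
    y2 + 3y3 + y4 >= 2
    y1, y2, y3, y4 >= 0

Solving the primal: x* = (0, 5).
  primal value c^T x* = 10.
Solving the dual: y* = (0, 0, 0, 2).
  dual value b^T y* = 10.
Strong duality: c^T x* = b^T y*. Confirmed.

10


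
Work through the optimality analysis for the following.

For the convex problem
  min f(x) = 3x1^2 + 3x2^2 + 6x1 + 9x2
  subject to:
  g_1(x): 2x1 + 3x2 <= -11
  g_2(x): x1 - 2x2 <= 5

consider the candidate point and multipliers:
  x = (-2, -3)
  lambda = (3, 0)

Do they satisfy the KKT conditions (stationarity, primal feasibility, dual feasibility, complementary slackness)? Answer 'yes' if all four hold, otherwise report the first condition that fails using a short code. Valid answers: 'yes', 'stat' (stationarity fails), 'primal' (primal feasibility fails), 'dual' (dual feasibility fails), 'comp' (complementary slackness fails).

Gradient of f: grad f(x) = Q x + c = (-6, -9)
Constraint values g_i(x) = a_i^T x - b_i:
  g_1((-2, -3)) = -2
  g_2((-2, -3)) = -1
Stationarity residual: grad f(x) + sum_i lambda_i a_i = (0, 0)
  -> stationarity OK
Primal feasibility (all g_i <= 0): OK
Dual feasibility (all lambda_i >= 0): OK
Complementary slackness (lambda_i * g_i(x) = 0 for all i): FAILS

Verdict: the first failing condition is complementary_slackness -> comp.

comp


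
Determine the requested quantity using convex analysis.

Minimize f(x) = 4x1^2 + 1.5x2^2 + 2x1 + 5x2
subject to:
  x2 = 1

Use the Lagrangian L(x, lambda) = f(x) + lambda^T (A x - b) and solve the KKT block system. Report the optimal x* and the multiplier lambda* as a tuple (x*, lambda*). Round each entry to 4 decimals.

Form the Lagrangian:
  L(x, lambda) = (1/2) x^T Q x + c^T x + lambda^T (A x - b)
Stationarity (grad_x L = 0): Q x + c + A^T lambda = 0.
Primal feasibility: A x = b.

This gives the KKT block system:
  [ Q   A^T ] [ x     ]   [-c ]
  [ A    0  ] [ lambda ] = [ b ]

Solving the linear system:
  x*      = (-0.25, 1)
  lambda* = (-8)
  f(x*)   = 6.25

x* = (-0.25, 1), lambda* = (-8)


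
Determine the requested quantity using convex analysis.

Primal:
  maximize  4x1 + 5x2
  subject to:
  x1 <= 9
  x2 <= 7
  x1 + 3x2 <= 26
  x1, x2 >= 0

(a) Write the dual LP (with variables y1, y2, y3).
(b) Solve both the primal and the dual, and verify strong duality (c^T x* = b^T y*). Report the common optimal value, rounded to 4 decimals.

The standard primal-dual pair for 'max c^T x s.t. A x <= b, x >= 0' is:
  Dual:  min b^T y  s.t.  A^T y >= c,  y >= 0.

So the dual LP is:
  minimize  9y1 + 7y2 + 26y3
  subject to:
    y1 + y3 >= 4
    y2 + 3y3 >= 5
    y1, y2, y3 >= 0

Solving the primal: x* = (9, 5.6667).
  primal value c^T x* = 64.3333.
Solving the dual: y* = (2.3333, 0, 1.6667).
  dual value b^T y* = 64.3333.
Strong duality: c^T x* = b^T y*. Confirmed.

64.3333


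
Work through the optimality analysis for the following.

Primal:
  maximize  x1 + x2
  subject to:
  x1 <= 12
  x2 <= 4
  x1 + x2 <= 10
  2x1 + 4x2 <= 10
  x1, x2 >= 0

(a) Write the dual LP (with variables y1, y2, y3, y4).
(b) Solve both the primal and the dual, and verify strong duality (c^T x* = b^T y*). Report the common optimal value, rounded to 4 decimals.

The standard primal-dual pair for 'max c^T x s.t. A x <= b, x >= 0' is:
  Dual:  min b^T y  s.t.  A^T y >= c,  y >= 0.

So the dual LP is:
  minimize  12y1 + 4y2 + 10y3 + 10y4
  subject to:
    y1 + y3 + 2y4 >= 1
    y2 + y3 + 4y4 >= 1
    y1, y2, y3, y4 >= 0

Solving the primal: x* = (5, 0).
  primal value c^T x* = 5.
Solving the dual: y* = (0, 0, 0, 0.5).
  dual value b^T y* = 5.
Strong duality: c^T x* = b^T y*. Confirmed.

5


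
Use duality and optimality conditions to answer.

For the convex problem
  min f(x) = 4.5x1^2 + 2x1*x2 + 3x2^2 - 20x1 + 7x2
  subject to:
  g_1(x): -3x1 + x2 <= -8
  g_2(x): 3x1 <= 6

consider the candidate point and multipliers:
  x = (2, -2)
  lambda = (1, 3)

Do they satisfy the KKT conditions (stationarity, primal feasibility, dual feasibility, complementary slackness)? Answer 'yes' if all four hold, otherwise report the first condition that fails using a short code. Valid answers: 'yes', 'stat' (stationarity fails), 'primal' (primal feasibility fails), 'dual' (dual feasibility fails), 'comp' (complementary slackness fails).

Gradient of f: grad f(x) = Q x + c = (-6, -1)
Constraint values g_i(x) = a_i^T x - b_i:
  g_1((2, -2)) = 0
  g_2((2, -2)) = 0
Stationarity residual: grad f(x) + sum_i lambda_i a_i = (0, 0)
  -> stationarity OK
Primal feasibility (all g_i <= 0): OK
Dual feasibility (all lambda_i >= 0): OK
Complementary slackness (lambda_i * g_i(x) = 0 for all i): OK

Verdict: yes, KKT holds.

yes


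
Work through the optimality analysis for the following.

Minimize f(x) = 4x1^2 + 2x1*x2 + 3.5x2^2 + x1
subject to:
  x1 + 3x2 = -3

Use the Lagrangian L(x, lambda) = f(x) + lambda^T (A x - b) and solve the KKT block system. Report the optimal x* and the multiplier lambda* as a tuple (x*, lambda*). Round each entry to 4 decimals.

Form the Lagrangian:
  L(x, lambda) = (1/2) x^T Q x + c^T x + lambda^T (A x - b)
Stationarity (grad_x L = 0): Q x + c + A^T lambda = 0.
Primal feasibility: A x = b.

This gives the KKT block system:
  [ Q   A^T ] [ x     ]   [-c ]
  [ A    0  ] [ lambda ] = [ b ]

Solving the linear system:
  x*      = (-0.1791, -0.9403)
  lambda* = (2.3134)
  f(x*)   = 3.3806

x* = (-0.1791, -0.9403), lambda* = (2.3134)


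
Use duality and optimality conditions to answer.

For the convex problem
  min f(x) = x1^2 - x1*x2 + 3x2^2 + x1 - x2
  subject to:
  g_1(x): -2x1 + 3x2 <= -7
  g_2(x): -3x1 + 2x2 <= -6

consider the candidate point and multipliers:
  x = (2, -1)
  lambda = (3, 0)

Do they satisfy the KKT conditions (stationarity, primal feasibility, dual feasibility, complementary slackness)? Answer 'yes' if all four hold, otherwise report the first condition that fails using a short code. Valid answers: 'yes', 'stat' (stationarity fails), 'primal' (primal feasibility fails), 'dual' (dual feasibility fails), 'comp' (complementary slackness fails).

Gradient of f: grad f(x) = Q x + c = (6, -9)
Constraint values g_i(x) = a_i^T x - b_i:
  g_1((2, -1)) = 0
  g_2((2, -1)) = -2
Stationarity residual: grad f(x) + sum_i lambda_i a_i = (0, 0)
  -> stationarity OK
Primal feasibility (all g_i <= 0): OK
Dual feasibility (all lambda_i >= 0): OK
Complementary slackness (lambda_i * g_i(x) = 0 for all i): OK

Verdict: yes, KKT holds.

yes


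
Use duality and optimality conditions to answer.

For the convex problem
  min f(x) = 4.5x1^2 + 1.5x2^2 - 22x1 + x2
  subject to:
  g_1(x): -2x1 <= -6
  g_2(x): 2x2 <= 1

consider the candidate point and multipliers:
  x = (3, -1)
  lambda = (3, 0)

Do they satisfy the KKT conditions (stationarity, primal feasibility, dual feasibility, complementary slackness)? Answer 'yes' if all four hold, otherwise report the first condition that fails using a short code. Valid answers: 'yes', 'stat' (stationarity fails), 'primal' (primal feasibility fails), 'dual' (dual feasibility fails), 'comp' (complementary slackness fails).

Gradient of f: grad f(x) = Q x + c = (5, -2)
Constraint values g_i(x) = a_i^T x - b_i:
  g_1((3, -1)) = 0
  g_2((3, -1)) = -3
Stationarity residual: grad f(x) + sum_i lambda_i a_i = (-1, -2)
  -> stationarity FAILS
Primal feasibility (all g_i <= 0): OK
Dual feasibility (all lambda_i >= 0): OK
Complementary slackness (lambda_i * g_i(x) = 0 for all i): OK

Verdict: the first failing condition is stationarity -> stat.

stat


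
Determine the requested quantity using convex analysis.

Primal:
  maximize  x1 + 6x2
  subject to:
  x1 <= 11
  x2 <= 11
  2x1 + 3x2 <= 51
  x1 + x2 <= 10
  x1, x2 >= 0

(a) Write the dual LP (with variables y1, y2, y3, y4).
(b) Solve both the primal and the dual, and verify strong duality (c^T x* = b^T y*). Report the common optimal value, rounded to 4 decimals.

The standard primal-dual pair for 'max c^T x s.t. A x <= b, x >= 0' is:
  Dual:  min b^T y  s.t.  A^T y >= c,  y >= 0.

So the dual LP is:
  minimize  11y1 + 11y2 + 51y3 + 10y4
  subject to:
    y1 + 2y3 + y4 >= 1
    y2 + 3y3 + y4 >= 6
    y1, y2, y3, y4 >= 0

Solving the primal: x* = (0, 10).
  primal value c^T x* = 60.
Solving the dual: y* = (0, 0, 0, 6).
  dual value b^T y* = 60.
Strong duality: c^T x* = b^T y*. Confirmed.

60


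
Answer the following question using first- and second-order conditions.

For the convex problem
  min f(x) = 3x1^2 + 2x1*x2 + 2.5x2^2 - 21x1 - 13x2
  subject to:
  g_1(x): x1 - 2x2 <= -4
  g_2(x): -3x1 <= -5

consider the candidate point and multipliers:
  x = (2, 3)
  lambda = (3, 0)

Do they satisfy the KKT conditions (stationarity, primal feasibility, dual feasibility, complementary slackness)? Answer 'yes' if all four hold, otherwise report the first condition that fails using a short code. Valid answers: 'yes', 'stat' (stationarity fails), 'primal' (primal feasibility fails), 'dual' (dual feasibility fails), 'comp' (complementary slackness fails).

Gradient of f: grad f(x) = Q x + c = (-3, 6)
Constraint values g_i(x) = a_i^T x - b_i:
  g_1((2, 3)) = 0
  g_2((2, 3)) = -1
Stationarity residual: grad f(x) + sum_i lambda_i a_i = (0, 0)
  -> stationarity OK
Primal feasibility (all g_i <= 0): OK
Dual feasibility (all lambda_i >= 0): OK
Complementary slackness (lambda_i * g_i(x) = 0 for all i): OK

Verdict: yes, KKT holds.

yes


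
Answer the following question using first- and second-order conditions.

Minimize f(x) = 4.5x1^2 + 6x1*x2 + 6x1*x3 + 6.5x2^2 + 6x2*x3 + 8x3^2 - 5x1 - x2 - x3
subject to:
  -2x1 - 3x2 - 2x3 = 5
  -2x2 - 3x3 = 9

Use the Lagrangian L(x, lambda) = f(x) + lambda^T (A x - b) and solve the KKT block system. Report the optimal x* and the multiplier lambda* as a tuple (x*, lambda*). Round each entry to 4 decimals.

Form the Lagrangian:
  L(x, lambda) = (1/2) x^T Q x + c^T x + lambda^T (A x - b)
Stationarity (grad_x L = 0): Q x + c + A^T lambda = 0.
Primal feasibility: A x = b.

This gives the KKT block system:
  [ Q   A^T ] [ x     ]   [-c ]
  [ A    0  ] [ lambda ] = [ b ]

Solving the linear system:
  x*      = (2.1682, -2.0018, -1.6654)
  lambda* = (-3.7449, -6.3863)
  f(x*)   = 34.5139

x* = (2.1682, -2.0018, -1.6654), lambda* = (-3.7449, -6.3863)


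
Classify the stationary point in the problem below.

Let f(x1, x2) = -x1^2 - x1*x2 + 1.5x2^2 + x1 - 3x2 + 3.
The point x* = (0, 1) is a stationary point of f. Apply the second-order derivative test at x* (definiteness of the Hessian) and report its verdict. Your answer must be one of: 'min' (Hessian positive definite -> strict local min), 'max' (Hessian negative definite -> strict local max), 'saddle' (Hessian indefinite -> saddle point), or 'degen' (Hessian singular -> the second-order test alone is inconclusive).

Compute the Hessian H = grad^2 f:
  H = [[-2, -1], [-1, 3]]
Verify stationarity: grad f(x*) = H x* + g = (0, 0).
Eigenvalues of H: -2.1926, 3.1926.
Eigenvalues have mixed signs, so H is indefinite -> x* is a saddle point.

saddle


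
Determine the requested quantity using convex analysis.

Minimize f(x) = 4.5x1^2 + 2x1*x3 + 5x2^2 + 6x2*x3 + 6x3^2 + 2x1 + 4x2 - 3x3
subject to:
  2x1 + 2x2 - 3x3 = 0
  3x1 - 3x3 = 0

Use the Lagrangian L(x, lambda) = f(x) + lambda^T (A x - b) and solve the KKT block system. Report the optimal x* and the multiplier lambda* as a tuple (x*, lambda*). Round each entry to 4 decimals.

Form the Lagrangian:
  L(x, lambda) = (1/2) x^T Q x + c^T x + lambda^T (A x - b)
Stationarity (grad_x L = 0): Q x + c + A^T lambda = 0.
Primal feasibility: A x = b.

This gives the KKT block system:
  [ Q   A^T ] [ x     ]   [-c ]
  [ A    0  ] [ lambda ] = [ b ]

Solving the linear system:
  x*      = (-0.0299, -0.0149, -0.0299)
  lambda* = (-1.8358, 0.6667)
  f(x*)   = -0.0149

x* = (-0.0299, -0.0149, -0.0299), lambda* = (-1.8358, 0.6667)


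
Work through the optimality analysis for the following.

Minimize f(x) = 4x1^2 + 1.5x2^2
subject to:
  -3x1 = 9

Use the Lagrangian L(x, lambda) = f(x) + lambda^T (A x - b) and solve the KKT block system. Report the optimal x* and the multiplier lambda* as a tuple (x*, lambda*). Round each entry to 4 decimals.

Form the Lagrangian:
  L(x, lambda) = (1/2) x^T Q x + c^T x + lambda^T (A x - b)
Stationarity (grad_x L = 0): Q x + c + A^T lambda = 0.
Primal feasibility: A x = b.

This gives the KKT block system:
  [ Q   A^T ] [ x     ]   [-c ]
  [ A    0  ] [ lambda ] = [ b ]

Solving the linear system:
  x*      = (-3, 0)
  lambda* = (-8)
  f(x*)   = 36

x* = (-3, 0), lambda* = (-8)


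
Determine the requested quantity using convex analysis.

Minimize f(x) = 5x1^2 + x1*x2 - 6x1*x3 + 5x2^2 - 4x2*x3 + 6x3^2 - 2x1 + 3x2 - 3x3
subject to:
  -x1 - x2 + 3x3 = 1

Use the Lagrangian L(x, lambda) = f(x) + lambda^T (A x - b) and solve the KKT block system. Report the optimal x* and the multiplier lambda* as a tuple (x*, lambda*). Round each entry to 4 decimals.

Form the Lagrangian:
  L(x, lambda) = (1/2) x^T Q x + c^T x + lambda^T (A x - b)
Stationarity (grad_x L = 0): Q x + c + A^T lambda = 0.
Primal feasibility: A x = b.

This gives the KKT block system:
  [ Q   A^T ] [ x     ]   [-c ]
  [ A    0  ] [ lambda ] = [ b ]

Solving the linear system:
  x*      = (0.476, -0.1758, 0.4334)
  lambda* = (-0.016)
  f(x*)   = -1.3819

x* = (0.476, -0.1758, 0.4334), lambda* = (-0.016)


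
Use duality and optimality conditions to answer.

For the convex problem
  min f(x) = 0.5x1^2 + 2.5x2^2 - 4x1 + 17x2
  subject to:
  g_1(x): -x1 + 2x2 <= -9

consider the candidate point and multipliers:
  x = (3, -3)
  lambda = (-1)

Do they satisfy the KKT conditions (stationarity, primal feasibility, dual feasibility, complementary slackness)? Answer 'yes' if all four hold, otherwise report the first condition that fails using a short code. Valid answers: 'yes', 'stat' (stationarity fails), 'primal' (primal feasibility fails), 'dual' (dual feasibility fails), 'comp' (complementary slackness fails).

Gradient of f: grad f(x) = Q x + c = (-1, 2)
Constraint values g_i(x) = a_i^T x - b_i:
  g_1((3, -3)) = 0
Stationarity residual: grad f(x) + sum_i lambda_i a_i = (0, 0)
  -> stationarity OK
Primal feasibility (all g_i <= 0): OK
Dual feasibility (all lambda_i >= 0): FAILS
Complementary slackness (lambda_i * g_i(x) = 0 for all i): OK

Verdict: the first failing condition is dual_feasibility -> dual.

dual


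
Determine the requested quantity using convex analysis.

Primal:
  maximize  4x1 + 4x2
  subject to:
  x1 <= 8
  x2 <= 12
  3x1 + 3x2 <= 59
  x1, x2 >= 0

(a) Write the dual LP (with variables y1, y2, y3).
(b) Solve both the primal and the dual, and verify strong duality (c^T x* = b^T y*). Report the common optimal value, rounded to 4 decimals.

The standard primal-dual pair for 'max c^T x s.t. A x <= b, x >= 0' is:
  Dual:  min b^T y  s.t.  A^T y >= c,  y >= 0.

So the dual LP is:
  minimize  8y1 + 12y2 + 59y3
  subject to:
    y1 + 3y3 >= 4
    y2 + 3y3 >= 4
    y1, y2, y3 >= 0

Solving the primal: x* = (7.6667, 12).
  primal value c^T x* = 78.6667.
Solving the dual: y* = (0, 0, 1.3333).
  dual value b^T y* = 78.6667.
Strong duality: c^T x* = b^T y*. Confirmed.

78.6667


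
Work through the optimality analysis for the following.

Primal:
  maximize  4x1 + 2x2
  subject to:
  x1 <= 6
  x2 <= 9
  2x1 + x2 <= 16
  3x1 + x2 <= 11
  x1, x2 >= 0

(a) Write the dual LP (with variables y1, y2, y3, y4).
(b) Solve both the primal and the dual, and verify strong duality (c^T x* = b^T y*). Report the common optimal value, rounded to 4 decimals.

The standard primal-dual pair for 'max c^T x s.t. A x <= b, x >= 0' is:
  Dual:  min b^T y  s.t.  A^T y >= c,  y >= 0.

So the dual LP is:
  minimize  6y1 + 9y2 + 16y3 + 11y4
  subject to:
    y1 + 2y3 + 3y4 >= 4
    y2 + y3 + y4 >= 2
    y1, y2, y3, y4 >= 0

Solving the primal: x* = (0.6667, 9).
  primal value c^T x* = 20.6667.
Solving the dual: y* = (0, 0.6667, 0, 1.3333).
  dual value b^T y* = 20.6667.
Strong duality: c^T x* = b^T y*. Confirmed.

20.6667


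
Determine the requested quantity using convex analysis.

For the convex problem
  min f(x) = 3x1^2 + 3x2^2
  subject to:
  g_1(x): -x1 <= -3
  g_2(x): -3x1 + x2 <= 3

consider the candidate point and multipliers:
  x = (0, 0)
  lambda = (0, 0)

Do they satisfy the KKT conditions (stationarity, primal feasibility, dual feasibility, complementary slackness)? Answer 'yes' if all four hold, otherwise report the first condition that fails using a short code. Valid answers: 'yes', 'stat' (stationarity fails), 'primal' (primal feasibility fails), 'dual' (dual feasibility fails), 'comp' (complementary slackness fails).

Gradient of f: grad f(x) = Q x + c = (0, 0)
Constraint values g_i(x) = a_i^T x - b_i:
  g_1((0, 0)) = 3
  g_2((0, 0)) = -3
Stationarity residual: grad f(x) + sum_i lambda_i a_i = (0, 0)
  -> stationarity OK
Primal feasibility (all g_i <= 0): FAILS
Dual feasibility (all lambda_i >= 0): OK
Complementary slackness (lambda_i * g_i(x) = 0 for all i): OK

Verdict: the first failing condition is primal_feasibility -> primal.

primal
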